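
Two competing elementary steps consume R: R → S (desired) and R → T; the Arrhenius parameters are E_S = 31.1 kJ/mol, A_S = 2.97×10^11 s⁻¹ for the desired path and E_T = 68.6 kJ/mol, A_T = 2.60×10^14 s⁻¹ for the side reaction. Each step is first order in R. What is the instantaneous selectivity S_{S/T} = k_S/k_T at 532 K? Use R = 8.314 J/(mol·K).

5.49

With equal orders, S_{S/T} = k_S/k_T = (A_S/A_T)·exp[(E_T−E_S)/(RT)].
(E_T−E_S)/(RT) = (68.6−31.1)×10³/(8.314×532) = 37500/4423 = 8.478.
k_S/k_T = (2.97×10^11/2.60×10^14)·exp(8.478) = 0.001142 × 4809 = 5.49.
Since E_S < E_T, lowering the temperature improves selectivity toward S.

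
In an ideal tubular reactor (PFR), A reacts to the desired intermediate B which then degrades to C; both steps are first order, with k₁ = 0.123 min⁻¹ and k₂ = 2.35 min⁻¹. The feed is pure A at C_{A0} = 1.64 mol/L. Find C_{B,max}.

Evaluating C_B at τ_opt = ln(k₂/k₁)/(k₂−k₁) gives C_{B,max}/C_{A0} = (k₁/k₂)^[k₂/(k₂−k₁)].
= (0.123/2.35)^(2.35/(2.35−0.123)) = (0.05234)^(1.055) = 0.04447.
C_{B,max} = 0.04447×1.64 = 0.0729 mol/L.

0.0729 mol/L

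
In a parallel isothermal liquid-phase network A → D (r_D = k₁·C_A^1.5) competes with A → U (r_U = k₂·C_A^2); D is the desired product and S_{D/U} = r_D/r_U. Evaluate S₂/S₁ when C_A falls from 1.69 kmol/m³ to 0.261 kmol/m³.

S_{D/U} = (k₁/k₂)·C_A^-0.5, so S₂/S₁ = (C_{A,2}/C_{A,1})^-0.5.
= (0.261/1.69)^(-0.5) = (0.1544)^(-0.5) = 2.54.
Selectivity toward D rises as C_A falls — low-concentration operation is favoured.

2.54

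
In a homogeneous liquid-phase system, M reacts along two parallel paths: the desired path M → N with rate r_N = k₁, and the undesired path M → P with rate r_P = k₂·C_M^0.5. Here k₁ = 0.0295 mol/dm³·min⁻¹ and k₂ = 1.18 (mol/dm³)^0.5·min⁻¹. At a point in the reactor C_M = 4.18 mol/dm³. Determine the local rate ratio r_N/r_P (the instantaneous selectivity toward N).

0.0122

S_{N/P} = r_N/r_P = (k₁)/(k₂·C_M^0.5) = (k₁/k₂)·C_M^-0.5.
= (0.0295) / (1.18×4.180^0.5) = 0.02950/2.413 = 0.0122.
The undesired path is higher order in M, so low C_M (CSTR or dilute feed) favours N.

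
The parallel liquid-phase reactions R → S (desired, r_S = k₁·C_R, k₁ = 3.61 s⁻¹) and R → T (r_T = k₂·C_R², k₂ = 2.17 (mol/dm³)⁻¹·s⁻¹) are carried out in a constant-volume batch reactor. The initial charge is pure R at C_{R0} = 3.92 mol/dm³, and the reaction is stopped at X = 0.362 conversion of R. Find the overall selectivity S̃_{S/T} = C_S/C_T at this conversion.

0.524

C_R = C_{R0}(1−X) = 2.501 mol/dm³.
Along a PFR/batch, dC_S/dC_R = −r_S/(r_S+r_T) = −k₁/(k₁+k₂·C_R).
Integrating from C_{R0} to C_R: C_S = (3.61/2.17)·ln[(3.61+2.17·3.92)/(3.61+2.17·2.50)] = 1.664·ln(12.12/9.037) = 0.4878 mol/dm³.
C_T = (C_{R0}−C_R)−C_S = 0.9312 mol/dm³; S̃_{S/T} = 0.4878/0.9312 = 0.524.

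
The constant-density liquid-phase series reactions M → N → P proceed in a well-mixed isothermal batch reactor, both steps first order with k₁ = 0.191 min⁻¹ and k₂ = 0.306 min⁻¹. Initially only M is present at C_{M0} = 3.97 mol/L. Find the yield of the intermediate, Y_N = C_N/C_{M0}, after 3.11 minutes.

0.276

For first-order series with pure M initially, C_N(t) = k₁C_{M0}/(k₂−k₁)·(e^(−k₁t) − e^(−k₂t)).
e^(−k₁t) = e^(−0.191×3.11) = e^(−0.5940) = 0.5521; e^(−k₂t) = e^(−0.9517) = 0.3861.
C_N = 0.191×3.97/(0.306−0.191) × (0.5521−0.3861) = 6.594×0.1660 = 1.095 mol/L.
Y_N = C_N/C_{M0} = 1.095/3.97 = 0.276.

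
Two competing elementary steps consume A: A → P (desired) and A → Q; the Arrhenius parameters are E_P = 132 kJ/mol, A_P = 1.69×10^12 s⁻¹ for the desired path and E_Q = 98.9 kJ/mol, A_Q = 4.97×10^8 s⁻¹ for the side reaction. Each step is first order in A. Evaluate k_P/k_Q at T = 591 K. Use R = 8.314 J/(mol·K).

Since both paths have the same order in A, the concentration cancels and S_{P/Q} = k_P/k_Q = (A_P/A_Q)·exp[(E_Q−E_P)/(RT)].
(E_Q−E_P)/(RT) = (98.9−132)×10³/(8.314×591) = -33100/4914 = -6.736.
k_P/k_Q = (1.69×10^12/4.97×10^8)·exp(-6.736) = 3400 × 0.001187 = 4.04.
Since E_P > E_Q, raising the temperature improves selectivity toward P.

4.04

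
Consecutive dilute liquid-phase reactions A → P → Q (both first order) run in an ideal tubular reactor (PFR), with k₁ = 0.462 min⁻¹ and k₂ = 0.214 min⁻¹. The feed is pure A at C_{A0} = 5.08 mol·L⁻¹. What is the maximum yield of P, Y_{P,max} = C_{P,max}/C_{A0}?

For a first-order series the maximum intermediate yield is C_{P,max}/C_{A0} = (k₁/k₂)^[k₂/(k₂−k₁)].
= (0.462/0.214)^(0.214/(0.214−0.462)) = (2.159)^(-0.8629) = 0.5147.

0.515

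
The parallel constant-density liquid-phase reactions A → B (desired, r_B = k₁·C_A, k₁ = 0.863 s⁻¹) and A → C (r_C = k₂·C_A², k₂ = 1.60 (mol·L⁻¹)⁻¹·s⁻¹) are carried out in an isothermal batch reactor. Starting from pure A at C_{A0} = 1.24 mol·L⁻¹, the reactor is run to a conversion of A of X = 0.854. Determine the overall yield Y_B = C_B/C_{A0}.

C_A = C_{A0}(1−X) = 0.1810 mol·L⁻¹.
Along a PFR/batch, dC_B/dC_A = −r_B/(r_B+r_C) = −k₁/(k₁+k₂·C_A).
Integrating from C_{A0} to C_A: C_B = (0.863/1.60)·ln[(0.863+1.60·1.24)/(0.863+1.60·0.181)] = 0.5394·ln(2.847/1.153) = 0.4877 mol·L⁻¹.
Y_B = C_B/C_{A0} = 0.4877/1.24 = 0.393.

0.393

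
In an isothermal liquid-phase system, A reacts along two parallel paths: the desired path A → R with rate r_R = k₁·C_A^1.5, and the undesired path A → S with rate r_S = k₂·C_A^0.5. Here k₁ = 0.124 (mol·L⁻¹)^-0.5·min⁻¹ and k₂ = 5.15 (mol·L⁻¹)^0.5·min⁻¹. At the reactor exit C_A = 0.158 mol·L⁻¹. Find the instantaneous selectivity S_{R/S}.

0.00380

S_{R/S} = r_R/r_S = (k₁·C_A^1.5)/(k₂·C_A^0.5) = (k₁/k₂)·C_A.
= (0.124×0.1580^1.5) / (5.15×0.1580^0.5) = 0.007788/2.047 = 0.00380.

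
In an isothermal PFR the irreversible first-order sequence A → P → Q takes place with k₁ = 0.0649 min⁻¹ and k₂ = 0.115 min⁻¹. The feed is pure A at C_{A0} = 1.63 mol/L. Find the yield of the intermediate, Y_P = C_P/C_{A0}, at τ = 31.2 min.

Solving the coupled first-order balances gives C_P(τ) = [k₁/(k₂−k₁)]·C_{A0}·(e^(−k₁τ) − e^(−k₂τ)).
e^(−k₁τ) = e^(−0.0649×31.2) = e^(−2.025) = 0.1320; e^(−k₂τ) = e^(−3.588) = 0.02765.
C_P = 0.0649×1.63/(0.115−0.0649) × (0.1320−0.02765) = 2.112×0.1044 = 0.2203 mol/L.
Y_P = C_P/C_{A0} = 0.2203/1.63 = 0.135.

0.135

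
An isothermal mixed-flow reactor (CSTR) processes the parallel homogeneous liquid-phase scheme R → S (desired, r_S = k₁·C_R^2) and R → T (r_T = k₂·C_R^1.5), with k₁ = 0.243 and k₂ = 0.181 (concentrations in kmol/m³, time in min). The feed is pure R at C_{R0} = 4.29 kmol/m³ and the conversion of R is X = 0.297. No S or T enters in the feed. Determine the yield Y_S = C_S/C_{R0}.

0.208

Exit C_R = C_{R0}(1−X) = 4.29×0.703 = 3.016 kmol/m³.
A CSTR operates uniformly at the exit composition, giving r_S = 2.210 and r_T = 0.9480 (each k·C_R^n at C_R = 3.016).
Fraction of consumed R going to S: r_S/(r_S+r_T) = 0.6998.
C_S = 0.6998·C_{R0}·X = 0.6998×4.29×0.297 = 0.892 kmol/m³; Y_S = C_S/C_{R0} = 0.208.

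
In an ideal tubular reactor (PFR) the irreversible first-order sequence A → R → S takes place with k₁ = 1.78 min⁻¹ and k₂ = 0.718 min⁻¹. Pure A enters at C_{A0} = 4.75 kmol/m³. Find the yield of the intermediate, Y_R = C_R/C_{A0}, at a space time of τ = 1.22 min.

0.507

The intermediate concentration in a first-order A→B→C sequence is C_R = k₁C_{A0}(e^(−k₁τ) − e^(−k₂τ))/(k₂−k₁).
e^(−k₁τ) = e^(−1.78×1.22) = e^(−2.172) = 0.1140; e^(−k₂τ) = e^(−0.8760) = 0.4165.
C_R = 1.78×4.75/(0.718−1.78) × (0.1140−0.4165) = (-7.961)×(-0.3025) = 2.408 kmol/m³.
Y_R = C_R/C_{A0} = 2.408/4.75 = 0.507.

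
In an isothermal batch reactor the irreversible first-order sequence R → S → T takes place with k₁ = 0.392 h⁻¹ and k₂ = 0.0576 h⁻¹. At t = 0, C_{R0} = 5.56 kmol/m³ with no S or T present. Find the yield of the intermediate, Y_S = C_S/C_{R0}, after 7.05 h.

0.707

For first-order series with pure R initially, C_S(t) = k₁C_{R0}/(k₂−k₁)·(e^(−k₁t) − e^(−k₂t)).
e^(−k₁t) = e^(−0.392×7.05) = e^(−2.764) = 0.06306; e^(−k₂t) = e^(−0.4061) = 0.6663.
C_S = 0.392×5.56/(0.0576−0.392) × (0.06306−0.6663) = (-6.518)×(-0.6032) = 3.931 kmol/m³.
Y_S = C_S/C_{R0} = 3.931/5.56 = 0.707.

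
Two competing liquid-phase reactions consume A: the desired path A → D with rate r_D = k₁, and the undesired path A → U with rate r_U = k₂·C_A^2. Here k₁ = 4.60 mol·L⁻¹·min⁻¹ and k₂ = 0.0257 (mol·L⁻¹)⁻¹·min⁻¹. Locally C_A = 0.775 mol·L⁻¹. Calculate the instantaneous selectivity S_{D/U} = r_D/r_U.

S_{D/U} = r_D/r_U = (k₁)/(k₂·C_A^2) = (k₁/k₂)·C_A^-2.
= (4.60) / (0.0257×0.7750^2) = 4.600/0.01544 = 298.
The undesired path is higher order in A, so low C_A (CSTR or dilute feed) favours D.

298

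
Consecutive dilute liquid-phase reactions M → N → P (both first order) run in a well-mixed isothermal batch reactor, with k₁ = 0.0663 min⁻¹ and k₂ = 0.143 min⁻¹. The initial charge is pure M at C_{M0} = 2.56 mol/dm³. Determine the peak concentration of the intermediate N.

For a first-order series the maximum intermediate yield is C_{N,max}/C_{M0} = (k₁/k₂)^[k₂/(k₂−k₁)].
= (0.0663/0.143)^(0.143/(0.143−0.0663)) = (0.4636)^(1.864) = 0.2386.
C_{N,max} = 0.2386×2.56 = 0.611 mol/dm³.

0.611 mol/dm³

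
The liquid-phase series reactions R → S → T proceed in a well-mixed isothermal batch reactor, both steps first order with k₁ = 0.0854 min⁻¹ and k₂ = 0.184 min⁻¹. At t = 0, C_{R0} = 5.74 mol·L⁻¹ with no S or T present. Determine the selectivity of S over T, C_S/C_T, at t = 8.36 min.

0.875

For first-order series with pure R initially, C_S(t) = k₁C_{R0}/(k₂−k₁)·(e^(−k₁t) − e^(−k₂t)).
e^(−k₁t) = e^(−0.0854×8.36) = e^(−0.7139) = 0.4897; e^(−k₂t) = e^(−1.538) = 0.2148.
C_S = 0.0854×5.74/(0.184−0.0854) × (0.4897−0.2148) = 4.972×0.2750 = 1.367 mol·L⁻¹.
C_R = C_{R0}e^(−k₁t) = 2.811 mol·L⁻¹, so C_T = C_{R0}−C_R−C_S = 1.562 mol·L⁻¹; C_S/C_T = 0.875.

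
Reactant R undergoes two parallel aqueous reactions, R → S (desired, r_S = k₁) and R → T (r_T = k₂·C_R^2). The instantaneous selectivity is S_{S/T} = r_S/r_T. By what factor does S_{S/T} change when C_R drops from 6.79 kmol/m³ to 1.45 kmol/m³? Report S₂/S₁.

S_{S/T} = (k₁/k₂)·C_R^-2, so S₂/S₁ = (C_{R,2}/C_{R,1})^-2.
= (1.45/6.79)^(-2) = (0.2135)^(-2) = 21.9.
Selectivity toward S rises as C_R falls — low-concentration operation is favoured.

21.9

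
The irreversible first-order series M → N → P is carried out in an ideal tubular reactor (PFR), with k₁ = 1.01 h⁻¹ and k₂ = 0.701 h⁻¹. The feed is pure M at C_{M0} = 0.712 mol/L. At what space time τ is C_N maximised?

1.18 h

Setting dC_N/dτ = 0 gives τ_opt = ln(k₂/k₁)/(k₂−k₁).
= ln(0.701/1.01)/(0.701−1.01) = ln(0.6941)/-0.3090 = -0.3652/-0.3090 = 1.18 h.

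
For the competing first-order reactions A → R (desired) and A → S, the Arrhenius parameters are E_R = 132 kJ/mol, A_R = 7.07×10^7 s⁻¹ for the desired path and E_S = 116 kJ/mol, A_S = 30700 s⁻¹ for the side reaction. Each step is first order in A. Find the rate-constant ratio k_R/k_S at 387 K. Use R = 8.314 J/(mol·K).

15.9

Since both paths have the same order in A, the concentration cancels and S_{R/S} = k_R/k_S = (A_R/A_S)·exp[(E_S−E_R)/(RT)].
(E_S−E_R)/(RT) = (116−132)×10³/(8.314×387) = -16000/3218 = -4.973.
k_R/k_S = (7.07×10^7/30700)·exp(-4.973) = 2303 × 0.006924 = 15.9.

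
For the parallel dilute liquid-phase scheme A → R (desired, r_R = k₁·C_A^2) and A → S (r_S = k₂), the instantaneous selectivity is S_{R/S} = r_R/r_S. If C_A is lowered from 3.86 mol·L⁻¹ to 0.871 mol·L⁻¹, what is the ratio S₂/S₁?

S_{R/S} = (k₁/k₂)·C_A^2, so S₂/S₁ = (C_{A,2}/C_{A,1})^2.
= (0.871/3.86)^2 = (0.2256)^2 = 0.0509.
Selectivity toward R falls as C_A falls — high-concentration operation is favoured.

0.0509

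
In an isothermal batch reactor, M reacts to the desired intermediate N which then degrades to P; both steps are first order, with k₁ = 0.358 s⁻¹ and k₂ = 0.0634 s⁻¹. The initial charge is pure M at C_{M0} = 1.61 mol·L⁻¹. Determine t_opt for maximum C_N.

Setting dC_N/dt = 0 gives t_opt = ln(k₂/k₁)/(k₂−k₁).
= ln(0.0634/0.358)/(0.0634−0.358) = ln(0.1771)/-0.2946 = -1.731/-0.2946 = 5.88 s.

5.88 s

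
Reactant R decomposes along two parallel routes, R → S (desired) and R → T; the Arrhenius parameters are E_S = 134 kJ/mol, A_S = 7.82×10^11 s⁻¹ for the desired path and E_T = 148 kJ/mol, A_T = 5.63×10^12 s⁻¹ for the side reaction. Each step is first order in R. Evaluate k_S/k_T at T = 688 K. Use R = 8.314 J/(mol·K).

k_S/k_T = (A_S/A_T)·exp[−(E_S−E_T)/(RT)] = (A_S/A_T)·exp[(E_T−E_S)/(RT)].
(E_T−E_S)/(RT) = (148−134)×10³/(8.314×688) = 14000/5720 = 2.448.
k_S/k_T = (7.82×10^11/5.63×10^12)·exp(2.448) = 0.1389 × 11.56 = 1.61.

1.61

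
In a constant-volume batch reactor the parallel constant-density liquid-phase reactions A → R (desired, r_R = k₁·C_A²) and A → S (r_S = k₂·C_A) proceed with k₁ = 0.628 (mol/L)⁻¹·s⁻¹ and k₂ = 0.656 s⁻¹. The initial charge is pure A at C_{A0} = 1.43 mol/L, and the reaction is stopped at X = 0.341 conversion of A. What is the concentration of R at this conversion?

C_A = C_{A0}(1−X) = 0.9424 mol/L.
Along a PFR/batch, dC_S/dC_A = −r_S/(r_R+r_S) = −k₂/(k₂+k₁·C_A).
Integrating from C_{A0} to C_A: C_S = (0.656/0.628)·ln[(0.656+0.628·1.43)/(0.656+0.628·0.942)] = 1.045·ln(1.554/1.248) = 0.2293 mol/L.
Then C_R = (C_{A0}−C_A) − C_S = 0.4876 − 0.2293 = 0.2584 mol/L.

0.258 mol/L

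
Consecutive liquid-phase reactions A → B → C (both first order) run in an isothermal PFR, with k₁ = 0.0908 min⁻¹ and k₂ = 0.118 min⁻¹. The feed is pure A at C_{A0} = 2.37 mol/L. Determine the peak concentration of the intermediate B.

For a first-order series the maximum intermediate yield is C_{B,max}/C_{A0} = (k₁/k₂)^[k₂/(k₂−k₁)].
= (0.0908/0.118)^(0.118/(0.118−0.0908)) = (0.7695)^(4.338) = 0.3209.
C_{B,max} = 0.3209×2.37 = 0.760 mol/L.

0.760 mol/L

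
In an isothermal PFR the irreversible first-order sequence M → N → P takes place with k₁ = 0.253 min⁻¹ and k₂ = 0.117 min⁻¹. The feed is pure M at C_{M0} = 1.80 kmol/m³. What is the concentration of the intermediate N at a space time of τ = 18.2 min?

The intermediate concentration in a first-order A→B→C sequence is C_N = k₁C_{M0}(e^(−k₁τ) − e^(−k₂τ))/(k₂−k₁).
e^(−k₁τ) = e^(−0.253×18.2) = e^(−4.605) = 0.01001; e^(−k₂τ) = e^(−2.129) = 0.1189.
C_N = 0.253×1.80/(0.117−0.253) × (0.01001−0.1189) = (-3.349)×(-0.1089) = 0.3647 kmol/m³.

0.365 kmol/m³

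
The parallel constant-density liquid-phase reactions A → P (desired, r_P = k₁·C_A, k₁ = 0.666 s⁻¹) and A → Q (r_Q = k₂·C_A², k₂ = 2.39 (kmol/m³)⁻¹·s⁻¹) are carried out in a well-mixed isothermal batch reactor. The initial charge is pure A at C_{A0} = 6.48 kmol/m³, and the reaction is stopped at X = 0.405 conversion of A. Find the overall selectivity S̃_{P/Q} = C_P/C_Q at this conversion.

C_A = C_{A0}(1−X) = 3.856 kmol/m³.
Along a PFR/batch, dC_P/dC_A = −r_P/(r_P+r_Q) = −k₁/(k₁+k₂·C_A).
Integrating from C_{A0} to C_A: C_P = (0.666/2.39)·ln[(0.666+2.39·6.48)/(0.666+2.39·3.86)] = 0.2787·ln(16.15/9.881) = 0.1370 kmol/m³.
C_Q = (C_{A0}−C_A)−C_P = 2.487 kmol/m³; S̃_{P/Q} = 0.1370/2.487 = 0.0551.

0.0551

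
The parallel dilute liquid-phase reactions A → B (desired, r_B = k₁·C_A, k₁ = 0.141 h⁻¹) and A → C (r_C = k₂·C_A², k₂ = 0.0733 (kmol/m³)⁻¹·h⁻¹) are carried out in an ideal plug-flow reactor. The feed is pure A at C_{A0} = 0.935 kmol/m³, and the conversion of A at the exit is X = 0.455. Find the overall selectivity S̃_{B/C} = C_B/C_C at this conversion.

C_A = C_{A0}(1−X) = 0.5096 kmol/m³.
Along a PFR/batch, dC_B/dC_A = −r_B/(r_B+r_C) = −k₁/(k₁+k₂·C_A).
Integrating from C_{A0} to C_A: C_B = (0.141/0.0733)·ln[(0.141+0.0733·0.935)/(0.141+0.0733·0.510)] = 1.924·ln(0.2095/0.1784) = 0.3100 kmol/m³.
C_C = (C_{A0}−C_A)−C_B = 0.1155 kmol/m³; S̃_{B/C} = 0.3100/0.1155 = 2.68.

2.68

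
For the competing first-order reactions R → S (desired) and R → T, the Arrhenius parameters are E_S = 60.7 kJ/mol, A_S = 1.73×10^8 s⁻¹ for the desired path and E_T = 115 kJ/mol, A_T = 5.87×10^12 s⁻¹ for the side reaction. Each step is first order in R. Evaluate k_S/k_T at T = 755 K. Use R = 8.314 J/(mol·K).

0.168

k_S/k_T = (A_S/A_T)·exp[−(E_S−E_T)/(RT)] = (A_S/A_T)·exp[(E_T−E_S)/(RT)].
(E_T−E_S)/(RT) = (115−60.7)×10³/(8.314×755) = 54300/6277 = 8.651.
k_S/k_T = (1.73×10^8/5.87×10^12)·exp(8.651) = 2.947×10^-5 × 5713 = 0.168.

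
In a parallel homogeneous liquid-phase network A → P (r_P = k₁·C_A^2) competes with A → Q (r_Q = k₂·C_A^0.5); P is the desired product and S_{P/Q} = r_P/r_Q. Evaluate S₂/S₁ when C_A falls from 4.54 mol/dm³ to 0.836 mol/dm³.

0.0790

S_{P/Q} = (k₁/k₂)·C_A^1.5, so S₂/S₁ = (C_{A,2}/C_{A,1})^1.5.
= (0.836/4.54)^1.5 = (0.1841)^1.5 = 0.0790.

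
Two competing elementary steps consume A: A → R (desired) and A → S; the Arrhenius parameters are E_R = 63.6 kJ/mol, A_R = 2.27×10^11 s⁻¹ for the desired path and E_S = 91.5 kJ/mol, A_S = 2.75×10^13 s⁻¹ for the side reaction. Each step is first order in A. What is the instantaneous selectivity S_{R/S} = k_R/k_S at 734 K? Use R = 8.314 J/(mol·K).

0.798

Since both paths have the same order in A, the concentration cancels and S_{R/S} = k_R/k_S = (A_R/A_S)·exp[(E_S−E_R)/(RT)].
(E_S−E_R)/(RT) = (91.5−63.6)×10³/(8.314×734) = 27900/6102 = 4.572.
k_R/k_S = (2.27×10^11/2.75×10^13)·exp(4.572) = 0.008255 × 96.73 = 0.798.
Since E_R < E_S, lowering the temperature improves selectivity toward R.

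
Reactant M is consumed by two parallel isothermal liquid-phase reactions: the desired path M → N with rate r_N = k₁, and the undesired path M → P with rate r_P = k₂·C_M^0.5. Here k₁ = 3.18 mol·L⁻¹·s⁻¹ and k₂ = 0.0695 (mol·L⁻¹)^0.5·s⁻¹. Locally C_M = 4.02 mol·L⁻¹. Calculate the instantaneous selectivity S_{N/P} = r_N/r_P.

S_{N/P} = r_N/r_P = (k₁)/(k₂·C_M^0.5) = (k₁/k₂)·C_M^-0.5.
= (3.18) / (0.0695×4.020^0.5) = 3.180/0.1393 = 22.8.
The undesired path is higher order in M, so low C_M (CSTR or dilute feed) favours N.

22.8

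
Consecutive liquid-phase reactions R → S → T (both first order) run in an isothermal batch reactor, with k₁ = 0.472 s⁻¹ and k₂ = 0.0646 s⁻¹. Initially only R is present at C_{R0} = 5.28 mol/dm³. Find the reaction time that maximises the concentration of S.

4.88 s

For first-order series the maximum of C_S occurs at t_opt = ln(k₂/k₁)/(k₂−k₁).
= ln(0.0646/0.472)/(0.0646−0.472) = ln(0.1369)/-0.4074 = -1.989/-0.4074 = 4.88 s.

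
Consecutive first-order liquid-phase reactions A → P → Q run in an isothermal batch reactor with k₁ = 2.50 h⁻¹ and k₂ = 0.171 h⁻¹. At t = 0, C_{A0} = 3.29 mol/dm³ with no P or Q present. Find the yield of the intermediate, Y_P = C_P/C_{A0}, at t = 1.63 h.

0.794

The intermediate concentration in a first-order A→B→C sequence is C_P = k₁C_{A0}(e^(−k₁t) − e^(−k₂t))/(k₂−k₁).
e^(−k₁t) = e^(−2.50×1.63) = e^(−4.075) = 0.01699; e^(−k₂t) = e^(−0.2787) = 0.7567.
C_P = 2.50×3.29/(0.171−2.50) × (0.01699−0.7567) = (-3.532)×(-0.7398) = 2.612 mol/dm³.
Y_P = C_P/C_{A0} = 2.612/3.29 = 0.794.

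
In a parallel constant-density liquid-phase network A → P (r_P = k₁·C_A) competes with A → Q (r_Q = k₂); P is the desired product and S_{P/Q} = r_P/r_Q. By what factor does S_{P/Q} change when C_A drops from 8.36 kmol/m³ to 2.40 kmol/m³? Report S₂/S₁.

S_{P/Q} = (k₁/k₂)·C_A, so S₂/S₁ = (C_{A,2}/C_{A,1}).
= 2.40/8.36 = 0.287.
Selectivity toward P falls as C_A falls — high-concentration operation is favoured.

0.287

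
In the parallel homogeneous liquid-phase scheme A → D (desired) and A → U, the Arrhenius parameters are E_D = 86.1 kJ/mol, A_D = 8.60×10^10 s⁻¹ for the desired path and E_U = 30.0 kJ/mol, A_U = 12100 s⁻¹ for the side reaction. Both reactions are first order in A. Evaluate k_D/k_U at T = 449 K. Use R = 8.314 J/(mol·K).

With equal orders, S_{D/U} = k_D/k_U = (A_D/A_U)·exp[(E_U−E_D)/(RT)].
(E_U−E_D)/(RT) = (30.0−86.1)×10³/(8.314×449) = -56100/3733 = -15.03.
k_D/k_U = (8.60×10^10/12100)·exp(-15.03) = 7.107×10^6 × 2.974×10^-7 = 2.11.

2.11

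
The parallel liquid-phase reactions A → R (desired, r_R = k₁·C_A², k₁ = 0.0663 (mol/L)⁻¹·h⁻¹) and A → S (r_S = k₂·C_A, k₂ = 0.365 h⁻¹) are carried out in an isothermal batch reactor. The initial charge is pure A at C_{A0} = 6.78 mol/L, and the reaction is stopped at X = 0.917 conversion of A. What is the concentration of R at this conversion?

2.33 mol/L

C_A = C_{A0}(1−X) = 0.5627 mol/L.
Along a PFR/batch, dC_S/dC_A = −r_S/(r_R+r_S) = −k₂/(k₂+k₁·C_A).
Integrating from C_{A0} to C_A: C_S = (0.365/0.0663)·ln[(0.365+0.0663·6.78)/(0.365+0.0663·0.563)] = 5.505·ln(0.8145/0.4023) = 3.883 mol/L.
Then C_R = (C_{A0}−C_A) − C_S = 6.217 − 3.883 = 2.334 mol/L.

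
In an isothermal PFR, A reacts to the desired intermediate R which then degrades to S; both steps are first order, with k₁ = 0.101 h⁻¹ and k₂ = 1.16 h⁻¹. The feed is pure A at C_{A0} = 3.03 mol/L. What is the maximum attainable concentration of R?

0.209 mol/L

For a first-order series the maximum intermediate yield is C_{R,max}/C_{A0} = (k₁/k₂)^[k₂/(k₂−k₁)].
= (0.101/1.16)^(1.16/(1.16−0.101)) = (0.08707)^(1.095) = 0.06899.
C_{R,max} = 0.06899×3.03 = 0.209 mol/L.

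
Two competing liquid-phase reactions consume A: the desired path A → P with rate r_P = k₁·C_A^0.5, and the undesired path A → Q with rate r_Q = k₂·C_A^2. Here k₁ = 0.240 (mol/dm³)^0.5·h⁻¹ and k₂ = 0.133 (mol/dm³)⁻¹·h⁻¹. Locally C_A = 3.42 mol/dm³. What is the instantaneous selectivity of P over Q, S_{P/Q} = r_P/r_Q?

0.285

S_{P/Q} = r_P/r_Q = (k₁·C_A^0.5)/(k₂·C_A^2) = (k₁/k₂)·C_A^-1.5.
= (0.240×3.420^0.5) / (0.133×3.420^2) = 0.4438/1.556 = 0.285.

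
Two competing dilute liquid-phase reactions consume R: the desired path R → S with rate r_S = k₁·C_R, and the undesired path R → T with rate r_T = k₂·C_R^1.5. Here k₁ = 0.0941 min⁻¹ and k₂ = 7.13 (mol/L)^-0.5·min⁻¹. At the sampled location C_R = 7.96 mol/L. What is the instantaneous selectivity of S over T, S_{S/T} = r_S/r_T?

S_{S/T} = r_S/r_T = (k₁·C_R)/(k₂·C_R^1.5) = (k₁/k₂)·C_R^-0.5.
= (0.0941×7.960) / (7.13×7.960^1.5) = 0.7490/160.1 = 0.00468.
The undesired path is higher order in R, so low C_R (CSTR or dilute feed) favours S.

0.00468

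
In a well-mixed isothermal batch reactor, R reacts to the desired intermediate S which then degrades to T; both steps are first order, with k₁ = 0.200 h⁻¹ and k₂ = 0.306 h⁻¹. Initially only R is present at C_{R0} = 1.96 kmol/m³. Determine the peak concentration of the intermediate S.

0.574 kmol/m³

Evaluating C_S at t_opt = ln(k₂/k₁)/(k₂−k₁) gives C_{S,max}/C_{R0} = (k₁/k₂)^[k₂/(k₂−k₁)].
= (0.200/0.306)^(0.306/(0.306−0.200)) = (0.6536)^(2.887) = 0.2930.
C_{S,max} = 0.2930×1.96 = 0.574 kmol/m³.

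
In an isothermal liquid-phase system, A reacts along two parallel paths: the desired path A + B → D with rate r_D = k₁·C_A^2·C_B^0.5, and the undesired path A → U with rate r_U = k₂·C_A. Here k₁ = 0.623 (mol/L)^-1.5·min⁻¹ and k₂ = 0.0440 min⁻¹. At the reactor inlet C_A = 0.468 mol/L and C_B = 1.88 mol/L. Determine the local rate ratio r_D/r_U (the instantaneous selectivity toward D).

S_{D/U} = r_D/r_U = (k₁·C_A^2·C_B^0.5)/(k₂·C_A) = (k₁/k₂)·C_A·C_B^0.5.
= (0.623×0.4680^2×1.880^0.5) / (0.0440×0.4680) = 0.1871/0.02059 = 9.09.
Since the desired path is higher order in A, keeping C_A high (PFR or concentrated feed) favours D.

9.09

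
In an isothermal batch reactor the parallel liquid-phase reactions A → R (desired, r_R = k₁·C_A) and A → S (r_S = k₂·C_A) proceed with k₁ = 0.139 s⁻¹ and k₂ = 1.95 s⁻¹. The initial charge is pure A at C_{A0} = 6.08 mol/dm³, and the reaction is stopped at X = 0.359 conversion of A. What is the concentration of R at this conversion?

C_A = C_{A0}(1−X) = 3.897 mol/dm³.
Both paths are first order in A, so the instantaneous fraction to R is constant: dC_R/d(−C_A) = k₁/(k₁+k₂) = 0.06654.
C_R = 0.06654·(C_{A0}−C_A) = 0.06654×2.183 = 0.145 mol/dm³.

0.145 mol/dm³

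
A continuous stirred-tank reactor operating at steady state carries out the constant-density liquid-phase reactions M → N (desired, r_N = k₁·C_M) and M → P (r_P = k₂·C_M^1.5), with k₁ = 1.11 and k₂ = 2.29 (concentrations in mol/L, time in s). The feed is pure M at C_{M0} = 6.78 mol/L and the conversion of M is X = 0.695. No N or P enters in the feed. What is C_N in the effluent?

1.19 mol/L

Exit C_M = C_{M0}(1−X) = 6.78×0.305 = 2.068 mol/L.
In a CSTR the entire volume is at exit conditions, so r_N = 1.11×2.068 = 2.295 and r_P = 2.29×2.068^1.5 = 6.810.
Fraction of consumed M going to N: r_N/(r_N+r_P) = 0.2521.
C_N = 0.2521·C_{M0}·X = 0.2521×6.78×0.695 = 1.19 mol/L.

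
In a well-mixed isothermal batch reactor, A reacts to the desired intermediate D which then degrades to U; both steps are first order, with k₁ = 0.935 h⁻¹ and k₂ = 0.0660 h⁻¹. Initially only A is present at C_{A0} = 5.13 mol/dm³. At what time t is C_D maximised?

Setting dC_D/dt = 0 gives t_opt = ln(k₂/k₁)/(k₂−k₁).
= ln(0.0660/0.935)/(0.0660−0.935) = ln(0.07059)/-0.8690 = -2.651/-0.8690 = 3.05 h.

3.05 h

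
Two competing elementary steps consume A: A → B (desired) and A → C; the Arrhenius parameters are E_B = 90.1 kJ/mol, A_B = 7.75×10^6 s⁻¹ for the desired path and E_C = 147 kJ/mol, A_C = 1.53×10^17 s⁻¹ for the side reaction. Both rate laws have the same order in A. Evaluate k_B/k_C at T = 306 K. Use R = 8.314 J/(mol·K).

With equal orders, S_{B/C} = k_B/k_C = (A_B/A_C)·exp[(E_C−E_B)/(RT)].
(E_C−E_B)/(RT) = (147−90.1)×10³/(8.314×306) = 56900/2544 = 22.37.
k_B/k_C = (7.75×10^6/1.53×10^17)·exp(22.37) = 5.065×10^-11 × 5.167×10^9 = 0.262.
Since E_B < E_C, lowering the temperature improves selectivity toward B.

0.262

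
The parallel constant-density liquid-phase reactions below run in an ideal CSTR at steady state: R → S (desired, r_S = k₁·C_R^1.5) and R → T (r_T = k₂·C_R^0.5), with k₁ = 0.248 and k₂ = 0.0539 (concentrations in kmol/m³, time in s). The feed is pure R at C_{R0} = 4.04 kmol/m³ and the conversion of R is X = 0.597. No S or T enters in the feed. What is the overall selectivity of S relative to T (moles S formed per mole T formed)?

7.49

Exit C_R = C_{R0}(1−X) = 4.04×0.403 = 1.628 kmol/m³.
A CSTR operates uniformly at the exit composition, giving r_S = 0.5152 and r_T = 0.06878 (each k·C_R^n at C_R = 1.628).
Overall selectivity = C_S/C_T = r_Sτ/(r_Tτ) = r_S/r_T = 7.49.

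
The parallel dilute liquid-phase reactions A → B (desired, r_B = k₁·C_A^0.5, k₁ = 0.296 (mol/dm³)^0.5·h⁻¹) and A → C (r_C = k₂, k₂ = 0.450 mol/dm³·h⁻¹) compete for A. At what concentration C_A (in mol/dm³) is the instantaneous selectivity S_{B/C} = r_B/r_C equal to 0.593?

S_{B/C} = (k₁/k₂)·C_A^0.5 ⇒ C_A = (S·k₂/k₁)^(2).
= (0.593×0.450/0.296)^(2) = (0.9015)^(2) = 0.813 mol/dm³.

0.813 mol/dm³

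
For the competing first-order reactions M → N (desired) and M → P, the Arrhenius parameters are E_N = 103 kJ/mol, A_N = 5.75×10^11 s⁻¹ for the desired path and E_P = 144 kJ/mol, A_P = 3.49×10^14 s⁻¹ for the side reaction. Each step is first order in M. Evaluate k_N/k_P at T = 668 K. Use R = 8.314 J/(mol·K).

Since both paths have the same order in M, the concentration cancels and S_{N/P} = k_N/k_P = (A_N/A_P)·exp[(E_P−E_N)/(RT)].
(E_P−E_N)/(RT) = (144−103)×10³/(8.314×668) = 41000/5554 = 7.382.
k_N/k_P = (5.75×10^11/3.49×10^14)·exp(7.382) = 0.001648 × 1607 = 2.65.
Since E_N < E_P, lowering the temperature improves selectivity toward N.

2.65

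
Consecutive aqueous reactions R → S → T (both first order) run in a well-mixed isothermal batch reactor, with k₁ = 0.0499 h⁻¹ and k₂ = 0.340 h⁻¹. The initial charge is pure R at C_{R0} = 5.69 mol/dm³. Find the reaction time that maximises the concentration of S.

6.61 h

For first-order series the maximum of C_S occurs at t_opt = ln(k₂/k₁)/(k₂−k₁).
= ln(0.340/0.0499)/(0.340−0.0499) = ln(6.814)/0.2901 = 1.919/0.2901 = 6.61 h.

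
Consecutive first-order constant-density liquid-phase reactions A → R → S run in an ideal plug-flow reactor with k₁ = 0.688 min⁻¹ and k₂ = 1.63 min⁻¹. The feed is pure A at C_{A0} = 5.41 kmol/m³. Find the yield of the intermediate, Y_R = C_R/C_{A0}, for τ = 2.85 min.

0.0958

Solving the coupled first-order balances gives C_R(τ) = [k₁/(k₂−k₁)]·C_{A0}·(e^(−k₁τ) − e^(−k₂τ)).
e^(−k₁τ) = e^(−0.688×2.85) = e^(−1.961) = 0.1407; e^(−k₂τ) = e^(−4.646) = 0.009605.
C_R = 0.688×5.41/(1.63−0.688) × (0.1407−0.009605) = 3.951×0.1311 = 0.5182 kmol/m³.
Y_R = C_R/C_{A0} = 0.5182/5.41 = 0.0958.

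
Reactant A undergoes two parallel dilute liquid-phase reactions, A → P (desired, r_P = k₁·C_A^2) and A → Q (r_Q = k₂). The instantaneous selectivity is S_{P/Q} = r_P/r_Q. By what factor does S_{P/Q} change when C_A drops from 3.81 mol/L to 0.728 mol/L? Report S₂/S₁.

0.0365

S_{P/Q} = (k₁/k₂)·C_A^2, so S₂/S₁ = (C_{A,2}/C_{A,1})^2.
= (0.728/3.81)^2 = (0.1911)^2 = 0.0365.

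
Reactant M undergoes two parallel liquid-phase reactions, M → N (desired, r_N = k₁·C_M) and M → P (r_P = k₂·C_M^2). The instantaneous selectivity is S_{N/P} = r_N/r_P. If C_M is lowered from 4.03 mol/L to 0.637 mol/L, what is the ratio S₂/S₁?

S_{N/P} = (k₁/k₂)·C_M⁻¹, so S₂/S₁ = (C_{M,2}/C_{M,1})⁻¹.
= 4.03/0.637 = 6.33.
Selectivity toward N rises as C_M falls — low-concentration operation is favoured.

6.33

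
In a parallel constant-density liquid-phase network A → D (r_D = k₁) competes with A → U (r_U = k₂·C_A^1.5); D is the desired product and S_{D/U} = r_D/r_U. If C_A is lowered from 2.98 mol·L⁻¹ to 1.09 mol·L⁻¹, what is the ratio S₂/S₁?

S_{D/U} = (k₁/k₂)·C_A^-1.5, so S₂/S₁ = (C_{A,2}/C_{A,1})^-1.5.
= (1.09/2.98)^(-1.5) = (0.3658)^(-1.5) = 4.52.

4.52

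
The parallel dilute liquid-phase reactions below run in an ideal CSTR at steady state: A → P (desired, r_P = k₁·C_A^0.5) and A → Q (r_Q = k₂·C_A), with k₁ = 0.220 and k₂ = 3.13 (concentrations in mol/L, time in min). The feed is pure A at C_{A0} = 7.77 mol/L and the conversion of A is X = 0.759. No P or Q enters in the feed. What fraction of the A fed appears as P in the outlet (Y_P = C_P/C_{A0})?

0.0371

Exit C_A = C_{A0}(1−X) = 7.77×0.241 = 1.873 mol/L.
Rates in a CSTR are evaluated at the outlet concentration: r_P = 0.220×1.873^0.5 = 0.3011, r_Q = 3.13×1.873 = 5.861.
Fraction of consumed A going to P: r_P/(r_P+r_Q) = 0.04885.
C_P = 0.04885·C_{A0}·X = 0.04885×7.77×0.759 = 0.288 mol/L; Y_P = C_P/C_{A0} = 0.0371.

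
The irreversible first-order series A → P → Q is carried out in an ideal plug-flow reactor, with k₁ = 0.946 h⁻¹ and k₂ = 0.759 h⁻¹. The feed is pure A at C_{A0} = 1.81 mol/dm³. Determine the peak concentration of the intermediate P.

0.740 mol/dm³

For a first-order series the maximum intermediate yield is C_{P,max}/C_{A0} = (k₁/k₂)^[k₂/(k₂−k₁)].
= (0.946/0.759)^(0.759/(0.759−0.946)) = (1.246)^(-4.059) = 0.4090.
C_{P,max} = 0.4090×1.81 = 0.740 mol/dm³.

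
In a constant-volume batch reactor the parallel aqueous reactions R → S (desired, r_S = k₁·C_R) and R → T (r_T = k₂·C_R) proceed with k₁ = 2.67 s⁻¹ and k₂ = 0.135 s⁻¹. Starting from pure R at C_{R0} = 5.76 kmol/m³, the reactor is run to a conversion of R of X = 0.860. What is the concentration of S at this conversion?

4.72 kmol/m³

C_R = C_{R0}(1−X) = 0.8064 kmol/m³.
Both paths are first order in R, so the instantaneous fraction to S is constant: dC_S/d(−C_R) = k₁/(k₁+k₂) = 0.9519.
C_S = 0.9519·(C_{R0}−C_R) = 0.9519×4.954 = 4.72 kmol/m³.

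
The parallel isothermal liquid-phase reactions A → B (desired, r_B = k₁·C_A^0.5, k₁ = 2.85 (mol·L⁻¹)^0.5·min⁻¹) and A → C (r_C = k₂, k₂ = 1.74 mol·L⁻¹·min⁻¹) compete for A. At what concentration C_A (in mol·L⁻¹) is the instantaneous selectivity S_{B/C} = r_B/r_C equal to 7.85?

23.0 mol·L⁻¹

S_{B/C} = (k₁/k₂)·C_A^0.5 ⇒ C_A = (S·k₂/k₁)^(2).
= (7.85×1.74/2.85)^(2) = (4.793)^(2) = 23.0 mol·L⁻¹.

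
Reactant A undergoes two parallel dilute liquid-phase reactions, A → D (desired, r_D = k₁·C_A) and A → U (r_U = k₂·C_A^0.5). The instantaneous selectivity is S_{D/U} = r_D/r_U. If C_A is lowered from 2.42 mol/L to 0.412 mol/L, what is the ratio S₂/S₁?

S_{D/U} = (k₁/k₂)·C_A^0.5, so S₂/S₁ = (C_{A,2}/C_{A,1})^0.5.
= (0.412/2.42)^0.5 = (0.1702)^0.5 = 0.413.

0.413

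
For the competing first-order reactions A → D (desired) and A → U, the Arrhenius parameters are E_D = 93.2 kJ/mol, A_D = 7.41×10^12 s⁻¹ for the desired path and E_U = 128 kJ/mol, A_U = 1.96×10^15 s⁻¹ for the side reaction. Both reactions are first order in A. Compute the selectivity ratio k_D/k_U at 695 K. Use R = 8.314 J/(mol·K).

1.56

With equal orders, S_{D/U} = k_D/k_U = (A_D/A_U)·exp[(E_U−E_D)/(RT)].
(E_U−E_D)/(RT) = (128−93.2)×10³/(8.314×695) = 34800/5778 = 6.023.
k_D/k_U = (7.41×10^12/1.96×10^15)·exp(6.023) = 0.003781 × 412.7 = 1.56.
Since E_D < E_U, lowering the temperature improves selectivity toward D.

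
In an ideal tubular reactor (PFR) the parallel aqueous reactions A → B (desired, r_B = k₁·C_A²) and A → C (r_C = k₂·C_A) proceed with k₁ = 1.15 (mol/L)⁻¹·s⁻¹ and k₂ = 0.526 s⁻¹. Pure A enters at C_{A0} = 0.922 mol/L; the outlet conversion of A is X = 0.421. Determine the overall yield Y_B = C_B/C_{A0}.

C_A = C_{A0}(1−X) = 0.5338 mol/L.
Along a PFR/batch, dC_C/dC_A = −r_C/(r_B+r_C) = −k₂/(k₂+k₁·C_A).
Integrating from C_{A0} to C_A: C_C = (0.526/1.15)·ln[(0.526+1.15·0.922)/(0.526+1.15·0.534)] = 0.4574·ln(1.586/1.140) = 0.1511 mol/L.
Then C_B = (C_{A0}−C_A) − C_C = 0.3882 − 0.1511 = 0.2370 mol/L.
Y_B = C_B/C_{A0} = 0.2370/0.922 = 0.257.

0.257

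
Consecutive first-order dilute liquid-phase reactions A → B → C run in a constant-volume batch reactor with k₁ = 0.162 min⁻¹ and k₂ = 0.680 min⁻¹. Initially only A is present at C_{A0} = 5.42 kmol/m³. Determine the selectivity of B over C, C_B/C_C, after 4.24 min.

0.392

For first-order series with pure A initially, C_B(t) = k₁C_{A0}/(k₂−k₁)·(e^(−k₁t) − e^(−k₂t)).
e^(−k₁t) = e^(−0.162×4.24) = e^(−0.6869) = 0.5031; e^(−k₂t) = e^(−2.883) = 0.05596.
C_B = 0.162×5.42/(0.680−0.162) × (0.5031−0.05596) = 1.695×0.4472 = 0.7580 kmol/m³.
C_A = C_{A0}e^(−k₁t) = 2.727 kmol/m³, so C_C = C_{A0}−C_A−C_B = 1.935 kmol/m³; C_B/C_C = 0.392.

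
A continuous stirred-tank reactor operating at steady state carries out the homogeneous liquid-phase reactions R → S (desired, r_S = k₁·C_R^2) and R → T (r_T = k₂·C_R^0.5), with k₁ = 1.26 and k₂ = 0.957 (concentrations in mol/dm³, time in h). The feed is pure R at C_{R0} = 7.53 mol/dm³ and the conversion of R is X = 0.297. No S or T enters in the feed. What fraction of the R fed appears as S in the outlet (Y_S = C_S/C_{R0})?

Exit C_R = C_{R0}(1−X) = 7.53×0.703 = 5.294 mol/dm³.
In a CSTR the entire volume is at exit conditions, so r_S = 1.26×5.294^2 = 35.31 and r_T = 0.957×5.294^0.5 = 2.202.
Fraction of consumed R going to S: r_S/(r_S+r_T) = 0.9413.
C_S = 0.9413·C_{R0}·X = 0.9413×7.53×0.297 = 2.11 mol/dm³; Y_S = C_S/C_{R0} = 0.280.

0.280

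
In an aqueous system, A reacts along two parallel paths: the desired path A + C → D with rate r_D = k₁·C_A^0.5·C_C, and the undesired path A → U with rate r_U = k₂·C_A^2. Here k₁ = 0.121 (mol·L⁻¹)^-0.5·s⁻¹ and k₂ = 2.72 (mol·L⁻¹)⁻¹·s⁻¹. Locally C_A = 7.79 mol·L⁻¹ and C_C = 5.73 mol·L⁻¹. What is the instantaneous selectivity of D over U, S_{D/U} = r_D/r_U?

S_{D/U} = r_D/r_U = (k₁·C_A^0.5·C_C)/(k₂·C_A^2) = (k₁/k₂)·C_A^-1.5·C_C.
= (0.121×7.790^0.5×5.730) / (2.72×7.790^2) = 1.935/165.1 = 0.0117.
The undesired path is higher order in A, so low C_A (CSTR or dilute feed) favours D.

0.0117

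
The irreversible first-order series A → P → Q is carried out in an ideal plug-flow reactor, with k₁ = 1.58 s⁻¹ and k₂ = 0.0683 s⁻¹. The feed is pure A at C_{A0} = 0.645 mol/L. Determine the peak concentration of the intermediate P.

0.560 mol/L

For a first-order series the maximum intermediate yield is C_{P,max}/C_{A0} = (k₁/k₂)^[k₂/(k₂−k₁)].
= (1.58/0.0683)^(0.0683/(0.0683−1.58)) = (23.13)^(-0.04518) = 0.8677.
C_{P,max} = 0.8677×0.645 = 0.560 mol/L.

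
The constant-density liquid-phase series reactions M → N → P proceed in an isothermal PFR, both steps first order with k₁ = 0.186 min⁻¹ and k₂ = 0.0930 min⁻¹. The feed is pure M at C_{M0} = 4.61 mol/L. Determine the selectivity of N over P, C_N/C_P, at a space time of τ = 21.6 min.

0.310

The intermediate concentration in a first-order A→B→C sequence is C_N = k₁C_{M0}(e^(−k₁τ) − e^(−k₂τ))/(k₂−k₁).
e^(−k₁τ) = e^(−0.186×21.6) = e^(−4.018) = 0.01800; e^(−k₂τ) = e^(−2.009) = 0.1341.
C_N = 0.186×4.61/(0.0930−0.186) × (0.01800−0.1341) = (-9.220)×(-0.1162) = 1.071 mol/L.
C_M = C_{M0}e^(−k₁τ) = 0.08296 mol/L, so C_P = C_{M0}−C_M−C_N = 3.456 mol/L; C_N/C_P = 0.310.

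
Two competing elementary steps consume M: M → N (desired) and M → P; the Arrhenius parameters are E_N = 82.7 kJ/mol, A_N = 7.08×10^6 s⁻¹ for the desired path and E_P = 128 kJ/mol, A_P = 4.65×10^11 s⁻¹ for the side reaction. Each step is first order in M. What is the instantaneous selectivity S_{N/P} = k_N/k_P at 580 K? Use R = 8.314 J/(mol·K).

Since both paths have the same order in M, the concentration cancels and S_{N/P} = k_N/k_P = (A_N/A_P)·exp[(E_P−E_N)/(RT)].
(E_P−E_N)/(RT) = (128−82.7)×10³/(8.314×580) = 45300/4822 = 9.394.
k_N/k_P = (7.08×10^6/4.65×10^11)·exp(9.394) = 1.523×10^-5 × 12019 = 0.183.
Since E_N < E_P, lowering the temperature improves selectivity toward N.

0.183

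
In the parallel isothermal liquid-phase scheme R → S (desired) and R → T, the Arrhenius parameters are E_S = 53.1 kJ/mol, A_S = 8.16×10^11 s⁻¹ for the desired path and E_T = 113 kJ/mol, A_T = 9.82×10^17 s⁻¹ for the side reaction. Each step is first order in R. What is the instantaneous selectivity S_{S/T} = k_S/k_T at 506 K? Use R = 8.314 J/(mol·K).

1.27

With equal orders, S_{S/T} = k_S/k_T = (A_S/A_T)·exp[(E_T−E_S)/(RT)].
(E_T−E_S)/(RT) = (113−53.1)×10³/(8.314×506) = 59900/4207 = 14.24.
k_S/k_T = (8.16×10^11/9.82×10^17)·exp(14.24) = 8.310×10^-7 × 1.527×10^6 = 1.27.
Since E_S < E_T, lowering the temperature improves selectivity toward S.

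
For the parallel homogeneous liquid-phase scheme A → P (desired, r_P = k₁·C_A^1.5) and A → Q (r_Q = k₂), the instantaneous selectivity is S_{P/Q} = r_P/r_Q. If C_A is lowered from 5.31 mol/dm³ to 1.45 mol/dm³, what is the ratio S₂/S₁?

0.143

S_{P/Q} = (k₁/k₂)·C_A^1.5, so S₂/S₁ = (C_{A,2}/C_{A,1})^1.5.
= (1.45/5.31)^1.5 = (0.2731)^1.5 = 0.143.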